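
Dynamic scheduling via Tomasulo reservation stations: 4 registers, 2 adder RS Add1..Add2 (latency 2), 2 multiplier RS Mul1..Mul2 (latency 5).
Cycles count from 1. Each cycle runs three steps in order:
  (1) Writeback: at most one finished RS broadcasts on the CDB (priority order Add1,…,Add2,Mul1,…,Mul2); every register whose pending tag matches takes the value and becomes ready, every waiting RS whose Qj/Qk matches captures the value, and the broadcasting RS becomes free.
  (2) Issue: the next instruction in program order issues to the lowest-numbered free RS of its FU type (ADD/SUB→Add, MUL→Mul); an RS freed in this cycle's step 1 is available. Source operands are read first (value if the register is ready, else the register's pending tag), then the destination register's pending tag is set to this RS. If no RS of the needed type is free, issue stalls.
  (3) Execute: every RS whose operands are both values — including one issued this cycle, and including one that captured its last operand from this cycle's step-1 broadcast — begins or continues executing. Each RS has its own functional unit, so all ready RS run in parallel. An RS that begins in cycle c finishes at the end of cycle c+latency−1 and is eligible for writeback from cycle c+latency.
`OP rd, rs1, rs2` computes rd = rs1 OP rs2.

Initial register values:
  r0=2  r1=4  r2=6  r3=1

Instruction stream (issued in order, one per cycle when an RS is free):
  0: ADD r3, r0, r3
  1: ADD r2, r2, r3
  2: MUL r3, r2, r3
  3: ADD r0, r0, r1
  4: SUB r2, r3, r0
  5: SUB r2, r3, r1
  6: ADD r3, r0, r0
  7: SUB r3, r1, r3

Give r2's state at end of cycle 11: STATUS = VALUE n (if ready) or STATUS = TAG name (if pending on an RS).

STATUS = TAG Add1

cycle 1: issue ADD r3<-Add1 // r0:2,r1:4,r2:6,r3:Add1
cycle 2: issue ADD r2<-Add2 // r0:2,r1:4,r2:Add2,r3:Add1
cycle 3: CDB Add1=3; issue MUL r3<-Mul1 // r0:2,r1:4,r2:Add2,r3:Mul1
cycle 4: issue ADD r0<-Add1 // r0:Add1,r1:4,r2:Add2,r3:Mul1
cycle 5: CDB Add2=9; issue SUB r2<-Add2 // r0:Add1,r1:4,r2:Add2,r3:Mul1
cycle 6: CDB Add1=6; issue SUB r2<-Add1 // r0:6,r1:4,r2:Add1,r3:Mul1
cycle 7: stall // r0:6,r1:4,r2:Add1,r3:Mul1
cycle 8: stall // r0:6,r1:4,r2:Add1,r3:Mul1
cycle 9: stall // r0:6,r1:4,r2:Add1,r3:Mul1
cycle 10: CDB Mul1=27; stall // r0:6,r1:4,r2:Add1,r3:27
cycle 11: stall // r0:6,r1:4,r2:Add1,r3:27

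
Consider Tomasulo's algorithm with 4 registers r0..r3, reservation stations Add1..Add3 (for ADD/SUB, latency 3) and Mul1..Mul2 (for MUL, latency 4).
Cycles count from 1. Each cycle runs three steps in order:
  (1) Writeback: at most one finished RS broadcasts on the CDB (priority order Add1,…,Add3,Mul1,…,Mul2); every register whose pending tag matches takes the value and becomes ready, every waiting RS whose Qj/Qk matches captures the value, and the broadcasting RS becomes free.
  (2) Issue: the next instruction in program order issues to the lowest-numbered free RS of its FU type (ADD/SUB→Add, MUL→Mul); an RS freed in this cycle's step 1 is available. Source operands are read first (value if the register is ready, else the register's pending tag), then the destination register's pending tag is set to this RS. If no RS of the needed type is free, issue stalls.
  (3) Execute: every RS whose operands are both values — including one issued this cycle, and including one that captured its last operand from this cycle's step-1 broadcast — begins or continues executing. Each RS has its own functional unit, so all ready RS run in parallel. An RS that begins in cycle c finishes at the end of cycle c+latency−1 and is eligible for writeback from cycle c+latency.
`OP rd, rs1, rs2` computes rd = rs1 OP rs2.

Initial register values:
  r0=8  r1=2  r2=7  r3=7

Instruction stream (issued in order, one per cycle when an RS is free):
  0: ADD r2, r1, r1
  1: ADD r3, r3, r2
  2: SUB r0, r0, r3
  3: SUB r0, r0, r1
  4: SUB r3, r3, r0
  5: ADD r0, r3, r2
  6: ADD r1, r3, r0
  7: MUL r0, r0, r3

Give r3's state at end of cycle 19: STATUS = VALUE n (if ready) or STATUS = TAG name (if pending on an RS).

cycle 1: issue ADD r2<-Add1 // r0:8,r1:2,r2:Add1,r3:7
cycle 2: issue ADD r3<-Add2 // r0:8,r1:2,r2:Add1,r3:Add2
cycle 3: issue SUB r0<-Add3 // r0:Add3,r1:2,r2:Add1,r3:Add2
cycle 4: CDB Add1=4; issue SUB r0<-Add1 // r0:Add1,r1:2,r2:4,r3:Add2
cycle 5: stall // r0:Add1,r1:2,r2:4,r3:Add2
cycle 6: stall // r0:Add1,r1:2,r2:4,r3:Add2
cycle 7: CDB Add2=11; issue SUB r3<-Add2 // r0:Add1,r1:2,r2:4,r3:Add2
cycle 8: stall // r0:Add1,r1:2,r2:4,r3:Add2
cycle 9: stall // r0:Add1,r1:2,r2:4,r3:Add2
cycle 10: CDB Add3=-3; issue ADD r0<-Add3 // r0:Add3,r1:2,r2:4,r3:Add2
cycle 11: stall // r0:Add3,r1:2,r2:4,r3:Add2
cycle 12: stall // r0:Add3,r1:2,r2:4,r3:Add2
cycle 13: CDB Add1=-5; issue ADD r1<-Add1 // r0:Add3,r1:Add1,r2:4,r3:Add2
cycle 14: issue MUL r0<-Mul1 // r0:Mul1,r1:Add1,r2:4,r3:Add2
cycle 15: - // r0:Mul1,r1:Add1,r2:4,r3:Add2
cycle 16: CDB Add2=16 // r0:Mul1,r1:Add1,r2:4,r3:16
cycle 17: - // r0:Mul1,r1:Add1,r2:4,r3:16
cycle 18: - // r0:Mul1,r1:Add1,r2:4,r3:16
cycle 19: CDB Add3=20 // r0:Mul1,r1:Add1,r2:4,r3:16

STATUS = VALUE 16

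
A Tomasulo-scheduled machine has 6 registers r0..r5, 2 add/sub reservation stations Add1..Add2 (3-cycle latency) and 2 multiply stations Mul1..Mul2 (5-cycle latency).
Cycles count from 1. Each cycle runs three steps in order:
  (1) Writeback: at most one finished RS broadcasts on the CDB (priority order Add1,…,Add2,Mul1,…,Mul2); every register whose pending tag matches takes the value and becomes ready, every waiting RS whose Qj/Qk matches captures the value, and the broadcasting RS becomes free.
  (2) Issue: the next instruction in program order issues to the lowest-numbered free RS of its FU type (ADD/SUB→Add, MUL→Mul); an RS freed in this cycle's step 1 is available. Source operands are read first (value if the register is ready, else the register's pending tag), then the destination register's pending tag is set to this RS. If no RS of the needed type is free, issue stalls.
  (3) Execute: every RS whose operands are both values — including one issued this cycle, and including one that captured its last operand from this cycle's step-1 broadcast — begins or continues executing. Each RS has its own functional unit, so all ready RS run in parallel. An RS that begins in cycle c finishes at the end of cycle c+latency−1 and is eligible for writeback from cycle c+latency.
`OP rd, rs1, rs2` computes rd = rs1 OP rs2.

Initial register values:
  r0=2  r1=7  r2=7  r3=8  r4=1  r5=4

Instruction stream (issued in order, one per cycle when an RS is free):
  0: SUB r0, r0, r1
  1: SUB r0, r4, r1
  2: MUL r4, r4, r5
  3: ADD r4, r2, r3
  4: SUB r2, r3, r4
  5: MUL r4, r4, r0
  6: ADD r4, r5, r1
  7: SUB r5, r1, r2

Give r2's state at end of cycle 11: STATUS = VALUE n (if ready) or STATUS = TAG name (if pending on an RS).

STATUS = VALUE -7

cycle 1: issue SUB r0<-Add1 // r0:Add1,r1:7,r2:7,r3:8,r4:1,r5:4
cycle 2: issue SUB r0<-Add2 // r0:Add2,r1:7,r2:7,r3:8,r4:1,r5:4
cycle 3: issue MUL r4<-Mul1 // r0:Add2,r1:7,r2:7,r3:8,r4:Mul1,r5:4
cycle 4: CDB Add1=-5; issue ADD r4<-Add1 // r0:Add2,r1:7,r2:7,r3:8,r4:Add1,r5:4
cycle 5: CDB Add2=-6; issue SUB r2<-Add2 // r0:-6,r1:7,r2:Add2,r3:8,r4:Add1,r5:4
cycle 6: issue MUL r4<-Mul2 // r0:-6,r1:7,r2:Add2,r3:8,r4:Mul2,r5:4
cycle 7: CDB Add1=15; issue ADD r4<-Add1 // r0:-6,r1:7,r2:Add2,r3:8,r4:Add1,r5:4
cycle 8: CDB Mul1=4; stall // r0:-6,r1:7,r2:Add2,r3:8,r4:Add1,r5:4
cycle 9: stall // r0:-6,r1:7,r2:Add2,r3:8,r4:Add1,r5:4
cycle 10: CDB Add1=11; issue SUB r5<-Add1 // r0:-6,r1:7,r2:Add2,r3:8,r4:11,r5:Add1
cycle 11: CDB Add2=-7 // r0:-6,r1:7,r2:-7,r3:8,r4:11,r5:Add1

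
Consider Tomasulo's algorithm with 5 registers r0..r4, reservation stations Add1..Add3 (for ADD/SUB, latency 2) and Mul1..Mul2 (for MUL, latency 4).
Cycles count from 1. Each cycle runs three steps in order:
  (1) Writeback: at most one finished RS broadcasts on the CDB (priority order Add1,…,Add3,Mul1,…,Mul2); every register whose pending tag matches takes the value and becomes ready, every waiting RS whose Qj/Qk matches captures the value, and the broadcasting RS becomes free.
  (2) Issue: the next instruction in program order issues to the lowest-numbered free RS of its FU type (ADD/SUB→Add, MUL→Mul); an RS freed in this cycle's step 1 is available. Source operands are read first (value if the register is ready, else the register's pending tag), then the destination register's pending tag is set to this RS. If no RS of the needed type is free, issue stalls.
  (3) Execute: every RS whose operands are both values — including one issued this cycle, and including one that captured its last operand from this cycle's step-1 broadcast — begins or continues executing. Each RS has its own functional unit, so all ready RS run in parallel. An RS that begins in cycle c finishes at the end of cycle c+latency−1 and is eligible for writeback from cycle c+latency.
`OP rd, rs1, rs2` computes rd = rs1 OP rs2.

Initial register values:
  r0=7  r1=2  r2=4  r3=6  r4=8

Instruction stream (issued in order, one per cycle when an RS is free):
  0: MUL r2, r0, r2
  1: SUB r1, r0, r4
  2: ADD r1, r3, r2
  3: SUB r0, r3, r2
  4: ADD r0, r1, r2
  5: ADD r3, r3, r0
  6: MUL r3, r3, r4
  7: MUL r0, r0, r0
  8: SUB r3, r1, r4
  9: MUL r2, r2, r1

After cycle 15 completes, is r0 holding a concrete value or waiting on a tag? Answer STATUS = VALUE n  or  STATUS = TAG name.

  c1: issue MUL r2<-Mul1  regs: r0:7,r1:2,r2:Mul1,r3:6,r4:8
  c2: issue SUB r1<-Add1  regs: r0:7,r1:Add1,r2:Mul1,r3:6,r4:8
  c3: issue ADD r1<-Add2  regs: r0:7,r1:Add2,r2:Mul1,r3:6,r4:8
  c4: CDB Add1=-1; issue SUB r0<-Add1  regs: r0:Add1,r1:Add2,r2:Mul1,r3:6,r4:8
  c5: CDB Mul1=28; issue ADD r0<-Add3  regs: r0:Add3,r1:Add2,r2:28,r3:6,r4:8
  c6: stall  regs: r0:Add3,r1:Add2,r2:28,r3:6,r4:8
  c7: CDB Add1=-22; issue ADD r3<-Add1  regs: r0:Add3,r1:Add2,r2:28,r3:Add1,r4:8
  c8: CDB Add2=34; issue MUL r3<-Mul1  regs: r0:Add3,r1:34,r2:28,r3:Mul1,r4:8
  c9: issue MUL r0<-Mul2  regs: r0:Mul2,r1:34,r2:28,r3:Mul1,r4:8
  c10: CDB Add3=62; issue SUB r3<-Add2  regs: r0:Mul2,r1:34,r2:28,r3:Add2,r4:8
  c11: stall  regs: r0:Mul2,r1:34,r2:28,r3:Add2,r4:8
  c12: CDB Add1=68; stall  regs: r0:Mul2,r1:34,r2:28,r3:Add2,r4:8
  c13: CDB Add2=26; stall  regs: r0:Mul2,r1:34,r2:28,r3:26,r4:8
  c14: CDB Mul2=3844; issue MUL r2<-Mul2  regs: r0:3844,r1:34,r2:Mul2,r3:26,r4:8
  c15: -  regs: r0:3844,r1:34,r2:Mul2,r3:26,r4:8

STATUS = VALUE 3844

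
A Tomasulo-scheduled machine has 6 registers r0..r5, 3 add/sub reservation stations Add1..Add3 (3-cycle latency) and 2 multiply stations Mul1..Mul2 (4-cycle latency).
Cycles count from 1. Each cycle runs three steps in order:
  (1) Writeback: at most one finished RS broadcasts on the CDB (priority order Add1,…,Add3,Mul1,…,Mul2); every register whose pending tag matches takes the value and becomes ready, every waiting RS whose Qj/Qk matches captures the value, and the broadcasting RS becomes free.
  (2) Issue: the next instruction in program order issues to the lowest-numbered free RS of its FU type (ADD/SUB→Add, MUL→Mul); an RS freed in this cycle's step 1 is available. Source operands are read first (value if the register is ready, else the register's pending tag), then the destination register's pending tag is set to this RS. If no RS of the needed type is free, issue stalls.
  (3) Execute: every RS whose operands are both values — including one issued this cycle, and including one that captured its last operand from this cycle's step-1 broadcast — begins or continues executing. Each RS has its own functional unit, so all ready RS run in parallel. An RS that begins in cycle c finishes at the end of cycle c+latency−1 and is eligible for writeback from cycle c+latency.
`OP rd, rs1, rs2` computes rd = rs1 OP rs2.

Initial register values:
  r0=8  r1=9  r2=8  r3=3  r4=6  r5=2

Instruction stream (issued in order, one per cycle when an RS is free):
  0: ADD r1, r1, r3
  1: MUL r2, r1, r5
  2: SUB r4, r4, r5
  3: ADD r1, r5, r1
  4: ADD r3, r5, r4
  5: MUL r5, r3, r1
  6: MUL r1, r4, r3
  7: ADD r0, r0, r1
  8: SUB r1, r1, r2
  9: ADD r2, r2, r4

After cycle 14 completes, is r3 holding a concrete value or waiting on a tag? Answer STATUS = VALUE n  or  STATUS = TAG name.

STATUS = VALUE 6

c1: issue ADD r1<-Add1 | r0:8,r1:Add1,r2:8,r3:3,r4:6,r5:2
c2: issue MUL r2<-Mul1 | r0:8,r1:Add1,r2:Mul1,r3:3,r4:6,r5:2
c3: issue SUB r4<-Add2 | r0:8,r1:Add1,r2:Mul1,r3:3,r4:Add2,r5:2
c4: CDB Add1=12; issue ADD r1<-Add1 | r0:8,r1:Add1,r2:Mul1,r3:3,r4:Add2,r5:2
c5: issue ADD r3<-Add3 | r0:8,r1:Add1,r2:Mul1,r3:Add3,r4:Add2,r5:2
c6: CDB Add2=4; issue MUL r5<-Mul2 | r0:8,r1:Add1,r2:Mul1,r3:Add3,r4:4,r5:Mul2
c7: CDB Add1=14; stall | r0:8,r1:14,r2:Mul1,r3:Add3,r4:4,r5:Mul2
c8: CDB Mul1=24; issue MUL r1<-Mul1 | r0:8,r1:Mul1,r2:24,r3:Add3,r4:4,r5:Mul2
c9: CDB Add3=6; issue ADD r0<-Add1 | r0:Add1,r1:Mul1,r2:24,r3:6,r4:4,r5:Mul2
c10: issue SUB r1<-Add2 | r0:Add1,r1:Add2,r2:24,r3:6,r4:4,r5:Mul2
c11: issue ADD r2<-Add3 | r0:Add1,r1:Add2,r2:Add3,r3:6,r4:4,r5:Mul2
c12: - | r0:Add1,r1:Add2,r2:Add3,r3:6,r4:4,r5:Mul2
c13: CDB Mul1=24 | r0:Add1,r1:Add2,r2:Add3,r3:6,r4:4,r5:Mul2
c14: CDB Add3=28 | r0:Add1,r1:Add2,r2:28,r3:6,r4:4,r5:Mul2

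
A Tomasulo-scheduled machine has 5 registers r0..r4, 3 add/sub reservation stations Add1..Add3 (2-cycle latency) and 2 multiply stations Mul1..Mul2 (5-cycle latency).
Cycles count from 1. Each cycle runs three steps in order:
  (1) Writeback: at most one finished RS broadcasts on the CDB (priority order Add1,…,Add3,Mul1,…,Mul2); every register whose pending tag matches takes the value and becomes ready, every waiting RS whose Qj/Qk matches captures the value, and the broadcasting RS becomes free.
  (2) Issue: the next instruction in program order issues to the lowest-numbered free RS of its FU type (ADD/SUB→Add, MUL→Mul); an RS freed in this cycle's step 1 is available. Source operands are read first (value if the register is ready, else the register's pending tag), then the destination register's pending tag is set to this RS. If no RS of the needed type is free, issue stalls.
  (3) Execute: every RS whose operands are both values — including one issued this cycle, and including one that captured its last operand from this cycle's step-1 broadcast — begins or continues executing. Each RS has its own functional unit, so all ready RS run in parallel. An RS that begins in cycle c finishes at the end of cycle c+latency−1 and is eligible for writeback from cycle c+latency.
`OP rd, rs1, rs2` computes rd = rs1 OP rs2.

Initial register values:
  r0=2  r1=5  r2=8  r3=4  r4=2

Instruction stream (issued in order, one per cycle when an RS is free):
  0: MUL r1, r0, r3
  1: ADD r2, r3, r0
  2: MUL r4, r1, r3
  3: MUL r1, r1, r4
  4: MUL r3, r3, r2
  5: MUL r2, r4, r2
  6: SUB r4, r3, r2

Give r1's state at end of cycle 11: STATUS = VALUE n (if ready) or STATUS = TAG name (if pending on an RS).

c1: issue MUL r1<-Mul1 | r0:2,r1:Mul1,r2:8,r3:4,r4:2
c2: issue ADD r2<-Add1 | r0:2,r1:Mul1,r2:Add1,r3:4,r4:2
c3: issue MUL r4<-Mul2 | r0:2,r1:Mul1,r2:Add1,r3:4,r4:Mul2
c4: CDB Add1=6; stall | r0:2,r1:Mul1,r2:6,r3:4,r4:Mul2
c5: stall | r0:2,r1:Mul1,r2:6,r3:4,r4:Mul2
c6: CDB Mul1=8; issue MUL r1<-Mul1 | r0:2,r1:Mul1,r2:6,r3:4,r4:Mul2
c7: stall | r0:2,r1:Mul1,r2:6,r3:4,r4:Mul2
c8: stall | r0:2,r1:Mul1,r2:6,r3:4,r4:Mul2
c9: stall | r0:2,r1:Mul1,r2:6,r3:4,r4:Mul2
c10: stall | r0:2,r1:Mul1,r2:6,r3:4,r4:Mul2
c11: CDB Mul2=32; issue MUL r3<-Mul2 | r0:2,r1:Mul1,r2:6,r3:Mul2,r4:32

STATUS = TAG Mul1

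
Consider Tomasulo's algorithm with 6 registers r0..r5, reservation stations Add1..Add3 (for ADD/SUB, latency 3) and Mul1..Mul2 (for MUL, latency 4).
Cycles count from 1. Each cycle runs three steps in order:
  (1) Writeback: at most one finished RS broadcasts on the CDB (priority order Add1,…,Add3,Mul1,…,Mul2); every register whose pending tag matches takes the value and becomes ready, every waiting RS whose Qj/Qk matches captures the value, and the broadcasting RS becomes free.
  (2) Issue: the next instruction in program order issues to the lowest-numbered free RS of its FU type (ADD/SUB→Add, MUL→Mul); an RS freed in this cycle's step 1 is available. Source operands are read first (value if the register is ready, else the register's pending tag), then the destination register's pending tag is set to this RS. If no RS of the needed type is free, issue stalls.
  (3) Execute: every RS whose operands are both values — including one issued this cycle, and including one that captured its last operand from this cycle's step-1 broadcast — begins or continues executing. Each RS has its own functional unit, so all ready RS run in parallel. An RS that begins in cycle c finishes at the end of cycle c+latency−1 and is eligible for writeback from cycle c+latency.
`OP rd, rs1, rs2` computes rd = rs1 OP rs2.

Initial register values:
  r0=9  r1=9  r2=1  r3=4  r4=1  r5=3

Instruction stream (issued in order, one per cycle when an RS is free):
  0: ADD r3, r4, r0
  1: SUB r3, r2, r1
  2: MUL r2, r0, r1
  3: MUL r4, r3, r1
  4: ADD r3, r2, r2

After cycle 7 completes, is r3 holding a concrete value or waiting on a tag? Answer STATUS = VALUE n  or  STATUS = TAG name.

cycle 1: issue ADD r3<-Add1 // r0:9,r1:9,r2:1,r3:Add1,r4:1,r5:3
cycle 2: issue SUB r3<-Add2 // r0:9,r1:9,r2:1,r3:Add2,r4:1,r5:3
cycle 3: issue MUL r2<-Mul1 // r0:9,r1:9,r2:Mul1,r3:Add2,r4:1,r5:3
cycle 4: CDB Add1=10; issue MUL r4<-Mul2 // r0:9,r1:9,r2:Mul1,r3:Add2,r4:Mul2,r5:3
cycle 5: CDB Add2=-8; issue ADD r3<-Add1 // r0:9,r1:9,r2:Mul1,r3:Add1,r4:Mul2,r5:3
cycle 6: - // r0:9,r1:9,r2:Mul1,r3:Add1,r4:Mul2,r5:3
cycle 7: CDB Mul1=81 // r0:9,r1:9,r2:81,r3:Add1,r4:Mul2,r5:3

STATUS = TAG Add1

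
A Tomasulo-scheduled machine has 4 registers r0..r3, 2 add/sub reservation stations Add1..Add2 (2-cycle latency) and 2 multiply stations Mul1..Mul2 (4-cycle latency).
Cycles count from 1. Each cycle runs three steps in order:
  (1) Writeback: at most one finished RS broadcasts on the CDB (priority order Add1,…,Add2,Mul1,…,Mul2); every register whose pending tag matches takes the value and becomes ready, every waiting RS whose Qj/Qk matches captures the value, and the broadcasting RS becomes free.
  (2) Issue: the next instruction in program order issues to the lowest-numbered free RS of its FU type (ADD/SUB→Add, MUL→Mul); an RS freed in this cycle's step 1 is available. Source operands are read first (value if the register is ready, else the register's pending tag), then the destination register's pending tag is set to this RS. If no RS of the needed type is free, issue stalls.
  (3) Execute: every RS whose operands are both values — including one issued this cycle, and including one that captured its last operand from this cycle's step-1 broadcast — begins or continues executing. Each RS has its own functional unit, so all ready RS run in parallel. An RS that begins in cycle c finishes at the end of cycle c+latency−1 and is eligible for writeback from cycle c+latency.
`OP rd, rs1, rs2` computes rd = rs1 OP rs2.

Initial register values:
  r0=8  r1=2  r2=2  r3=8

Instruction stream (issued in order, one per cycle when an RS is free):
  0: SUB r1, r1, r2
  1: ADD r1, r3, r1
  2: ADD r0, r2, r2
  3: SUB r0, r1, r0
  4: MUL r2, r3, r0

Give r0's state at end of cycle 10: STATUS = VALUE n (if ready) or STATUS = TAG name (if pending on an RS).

c1: issue SUB r1<-Add1 | r0:8,r1:Add1,r2:2,r3:8
c2: issue ADD r1<-Add2 | r0:8,r1:Add2,r2:2,r3:8
c3: CDB Add1=0; issue ADD r0<-Add1 | r0:Add1,r1:Add2,r2:2,r3:8
c4: stall | r0:Add1,r1:Add2,r2:2,r3:8
c5: CDB Add1=4; issue SUB r0<-Add1 | r0:Add1,r1:Add2,r2:2,r3:8
c6: CDB Add2=8; issue MUL r2<-Mul1 | r0:Add1,r1:8,r2:Mul1,r3:8
c7: - | r0:Add1,r1:8,r2:Mul1,r3:8
c8: CDB Add1=4 | r0:4,r1:8,r2:Mul1,r3:8
c9: - | r0:4,r1:8,r2:Mul1,r3:8
c10: - | r0:4,r1:8,r2:Mul1,r3:8

STATUS = VALUE 4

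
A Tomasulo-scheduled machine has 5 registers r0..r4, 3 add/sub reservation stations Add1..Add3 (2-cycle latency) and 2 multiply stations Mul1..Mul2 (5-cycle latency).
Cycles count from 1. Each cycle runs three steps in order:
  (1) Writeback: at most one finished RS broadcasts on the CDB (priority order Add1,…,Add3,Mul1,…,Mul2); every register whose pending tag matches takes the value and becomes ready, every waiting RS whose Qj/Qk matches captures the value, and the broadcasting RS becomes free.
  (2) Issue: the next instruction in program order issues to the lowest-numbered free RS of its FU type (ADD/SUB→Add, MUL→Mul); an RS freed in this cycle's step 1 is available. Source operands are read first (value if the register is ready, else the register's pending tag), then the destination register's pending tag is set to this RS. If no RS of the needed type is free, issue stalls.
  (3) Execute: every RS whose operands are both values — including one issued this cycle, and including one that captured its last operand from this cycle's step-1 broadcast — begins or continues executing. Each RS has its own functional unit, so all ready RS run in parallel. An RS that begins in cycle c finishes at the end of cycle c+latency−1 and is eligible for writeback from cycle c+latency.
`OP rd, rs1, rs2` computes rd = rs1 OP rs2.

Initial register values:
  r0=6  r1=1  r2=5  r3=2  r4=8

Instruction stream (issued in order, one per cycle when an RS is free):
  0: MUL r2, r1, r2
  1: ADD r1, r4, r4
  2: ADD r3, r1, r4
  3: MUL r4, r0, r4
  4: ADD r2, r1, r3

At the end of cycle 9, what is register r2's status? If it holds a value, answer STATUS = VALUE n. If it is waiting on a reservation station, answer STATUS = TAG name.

STATUS = VALUE 40

c1: issue MUL r2<-Mul1 | r0:6,r1:1,r2:Mul1,r3:2,r4:8
c2: issue ADD r1<-Add1 | r0:6,r1:Add1,r2:Mul1,r3:2,r4:8
c3: issue ADD r3<-Add2 | r0:6,r1:Add1,r2:Mul1,r3:Add2,r4:8
c4: CDB Add1=16; issue MUL r4<-Mul2 | r0:6,r1:16,r2:Mul1,r3:Add2,r4:Mul2
c5: issue ADD r2<-Add1 | r0:6,r1:16,r2:Add1,r3:Add2,r4:Mul2
c6: CDB Add2=24 | r0:6,r1:16,r2:Add1,r3:24,r4:Mul2
c7: CDB Mul1=5 | r0:6,r1:16,r2:Add1,r3:24,r4:Mul2
c8: CDB Add1=40 | r0:6,r1:16,r2:40,r3:24,r4:Mul2
c9: CDB Mul2=48 | r0:6,r1:16,r2:40,r3:24,r4:48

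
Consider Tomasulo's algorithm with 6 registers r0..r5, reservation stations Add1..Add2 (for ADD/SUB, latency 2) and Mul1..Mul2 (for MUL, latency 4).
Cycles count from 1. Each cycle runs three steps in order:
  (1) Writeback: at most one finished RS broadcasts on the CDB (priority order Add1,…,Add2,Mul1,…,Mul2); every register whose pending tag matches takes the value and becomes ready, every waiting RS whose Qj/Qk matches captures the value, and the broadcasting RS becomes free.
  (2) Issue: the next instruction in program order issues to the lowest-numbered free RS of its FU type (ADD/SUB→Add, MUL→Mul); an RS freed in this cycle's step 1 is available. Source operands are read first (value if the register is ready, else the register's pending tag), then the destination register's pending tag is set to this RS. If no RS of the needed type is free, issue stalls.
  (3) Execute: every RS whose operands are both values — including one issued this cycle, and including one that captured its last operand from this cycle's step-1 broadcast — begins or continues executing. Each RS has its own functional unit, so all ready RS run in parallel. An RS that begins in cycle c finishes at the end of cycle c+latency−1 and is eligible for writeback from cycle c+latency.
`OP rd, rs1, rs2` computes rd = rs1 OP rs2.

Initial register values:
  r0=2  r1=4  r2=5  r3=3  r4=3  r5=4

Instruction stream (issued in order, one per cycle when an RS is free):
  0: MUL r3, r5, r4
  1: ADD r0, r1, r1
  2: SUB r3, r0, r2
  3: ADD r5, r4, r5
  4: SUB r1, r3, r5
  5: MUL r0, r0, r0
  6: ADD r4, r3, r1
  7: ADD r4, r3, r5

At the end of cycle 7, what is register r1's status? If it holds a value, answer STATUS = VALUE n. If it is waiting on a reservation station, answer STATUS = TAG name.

STATUS = TAG Add1

cycle 1: issue MUL r3<-Mul1 // r0:2,r1:4,r2:5,r3:Mul1,r4:3,r5:4
cycle 2: issue ADD r0<-Add1 // r0:Add1,r1:4,r2:5,r3:Mul1,r4:3,r5:4
cycle 3: issue SUB r3<-Add2 // r0:Add1,r1:4,r2:5,r3:Add2,r4:3,r5:4
cycle 4: CDB Add1=8; issue ADD r5<-Add1 // r0:8,r1:4,r2:5,r3:Add2,r4:3,r5:Add1
cycle 5: CDB Mul1=12; stall // r0:8,r1:4,r2:5,r3:Add2,r4:3,r5:Add1
cycle 6: CDB Add1=7; issue SUB r1<-Add1 // r0:8,r1:Add1,r2:5,r3:Add2,r4:3,r5:7
cycle 7: CDB Add2=3; issue MUL r0<-Mul1 // r0:Mul1,r1:Add1,r2:5,r3:3,r4:3,r5:7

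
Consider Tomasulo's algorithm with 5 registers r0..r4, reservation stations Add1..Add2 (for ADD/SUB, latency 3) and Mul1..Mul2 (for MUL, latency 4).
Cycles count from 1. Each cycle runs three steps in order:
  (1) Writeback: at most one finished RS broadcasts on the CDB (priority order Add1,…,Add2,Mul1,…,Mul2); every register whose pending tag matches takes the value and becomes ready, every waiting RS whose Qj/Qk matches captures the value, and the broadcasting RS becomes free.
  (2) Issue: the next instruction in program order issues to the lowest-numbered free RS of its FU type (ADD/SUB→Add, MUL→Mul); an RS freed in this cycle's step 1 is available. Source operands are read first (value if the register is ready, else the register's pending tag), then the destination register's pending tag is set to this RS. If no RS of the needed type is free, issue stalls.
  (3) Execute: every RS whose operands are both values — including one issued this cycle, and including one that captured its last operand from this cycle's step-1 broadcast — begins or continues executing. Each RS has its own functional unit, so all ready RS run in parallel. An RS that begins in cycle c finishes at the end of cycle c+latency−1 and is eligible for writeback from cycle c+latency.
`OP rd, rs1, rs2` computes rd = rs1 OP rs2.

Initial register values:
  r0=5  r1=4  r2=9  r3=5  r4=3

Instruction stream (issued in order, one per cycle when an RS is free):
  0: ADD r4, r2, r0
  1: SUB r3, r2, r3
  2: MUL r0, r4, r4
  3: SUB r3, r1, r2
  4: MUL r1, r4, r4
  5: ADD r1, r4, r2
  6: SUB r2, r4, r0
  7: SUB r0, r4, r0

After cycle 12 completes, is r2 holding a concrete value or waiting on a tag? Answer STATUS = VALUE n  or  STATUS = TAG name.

STATUS = VALUE -182

cycle 1: issue ADD r4<-Add1 // r0:5,r1:4,r2:9,r3:5,r4:Add1
cycle 2: issue SUB r3<-Add2 // r0:5,r1:4,r2:9,r3:Add2,r4:Add1
cycle 3: issue MUL r0<-Mul1 // r0:Mul1,r1:4,r2:9,r3:Add2,r4:Add1
cycle 4: CDB Add1=14; issue SUB r3<-Add1 // r0:Mul1,r1:4,r2:9,r3:Add1,r4:14
cycle 5: CDB Add2=4; issue MUL r1<-Mul2 // r0:Mul1,r1:Mul2,r2:9,r3:Add1,r4:14
cycle 6: issue ADD r1<-Add2 // r0:Mul1,r1:Add2,r2:9,r3:Add1,r4:14
cycle 7: CDB Add1=-5; issue SUB r2<-Add1 // r0:Mul1,r1:Add2,r2:Add1,r3:-5,r4:14
cycle 8: CDB Mul1=196; stall // r0:196,r1:Add2,r2:Add1,r3:-5,r4:14
cycle 9: CDB Add2=23; issue SUB r0<-Add2 // r0:Add2,r1:23,r2:Add1,r3:-5,r4:14
cycle 10: CDB Mul2=196 // r0:Add2,r1:23,r2:Add1,r3:-5,r4:14
cycle 11: CDB Add1=-182 // r0:Add2,r1:23,r2:-182,r3:-5,r4:14
cycle 12: CDB Add2=-182 // r0:-182,r1:23,r2:-182,r3:-5,r4:14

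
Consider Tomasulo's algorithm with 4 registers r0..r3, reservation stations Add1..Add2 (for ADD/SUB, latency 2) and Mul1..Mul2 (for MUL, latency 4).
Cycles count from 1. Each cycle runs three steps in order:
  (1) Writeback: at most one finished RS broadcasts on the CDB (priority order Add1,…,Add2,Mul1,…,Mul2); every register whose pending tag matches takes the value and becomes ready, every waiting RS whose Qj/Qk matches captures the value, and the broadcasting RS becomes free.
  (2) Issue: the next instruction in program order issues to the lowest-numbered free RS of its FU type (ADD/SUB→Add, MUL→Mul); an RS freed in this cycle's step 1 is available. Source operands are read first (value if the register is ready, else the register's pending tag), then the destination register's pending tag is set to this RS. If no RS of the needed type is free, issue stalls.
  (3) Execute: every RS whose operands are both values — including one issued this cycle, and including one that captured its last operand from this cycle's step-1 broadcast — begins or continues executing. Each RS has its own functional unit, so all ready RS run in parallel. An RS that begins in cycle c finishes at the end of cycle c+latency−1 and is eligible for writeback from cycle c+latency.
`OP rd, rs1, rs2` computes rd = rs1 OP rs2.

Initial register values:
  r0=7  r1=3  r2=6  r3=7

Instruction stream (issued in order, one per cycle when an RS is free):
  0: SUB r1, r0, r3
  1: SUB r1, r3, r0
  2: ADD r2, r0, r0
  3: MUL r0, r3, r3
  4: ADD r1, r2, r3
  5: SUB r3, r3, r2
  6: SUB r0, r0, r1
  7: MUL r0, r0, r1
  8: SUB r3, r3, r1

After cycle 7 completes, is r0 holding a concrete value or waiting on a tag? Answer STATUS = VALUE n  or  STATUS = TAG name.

cycle 1: issue SUB r1<-Add1 // r0:7,r1:Add1,r2:6,r3:7
cycle 2: issue SUB r1<-Add2 // r0:7,r1:Add2,r2:6,r3:7
cycle 3: CDB Add1=0; issue ADD r2<-Add1 // r0:7,r1:Add2,r2:Add1,r3:7
cycle 4: CDB Add2=0; issue MUL r0<-Mul1 // r0:Mul1,r1:0,r2:Add1,r3:7
cycle 5: CDB Add1=14; issue ADD r1<-Add1 // r0:Mul1,r1:Add1,r2:14,r3:7
cycle 6: issue SUB r3<-Add2 // r0:Mul1,r1:Add1,r2:14,r3:Add2
cycle 7: CDB Add1=21; issue SUB r0<-Add1 // r0:Add1,r1:21,r2:14,r3:Add2

STATUS = TAG Add1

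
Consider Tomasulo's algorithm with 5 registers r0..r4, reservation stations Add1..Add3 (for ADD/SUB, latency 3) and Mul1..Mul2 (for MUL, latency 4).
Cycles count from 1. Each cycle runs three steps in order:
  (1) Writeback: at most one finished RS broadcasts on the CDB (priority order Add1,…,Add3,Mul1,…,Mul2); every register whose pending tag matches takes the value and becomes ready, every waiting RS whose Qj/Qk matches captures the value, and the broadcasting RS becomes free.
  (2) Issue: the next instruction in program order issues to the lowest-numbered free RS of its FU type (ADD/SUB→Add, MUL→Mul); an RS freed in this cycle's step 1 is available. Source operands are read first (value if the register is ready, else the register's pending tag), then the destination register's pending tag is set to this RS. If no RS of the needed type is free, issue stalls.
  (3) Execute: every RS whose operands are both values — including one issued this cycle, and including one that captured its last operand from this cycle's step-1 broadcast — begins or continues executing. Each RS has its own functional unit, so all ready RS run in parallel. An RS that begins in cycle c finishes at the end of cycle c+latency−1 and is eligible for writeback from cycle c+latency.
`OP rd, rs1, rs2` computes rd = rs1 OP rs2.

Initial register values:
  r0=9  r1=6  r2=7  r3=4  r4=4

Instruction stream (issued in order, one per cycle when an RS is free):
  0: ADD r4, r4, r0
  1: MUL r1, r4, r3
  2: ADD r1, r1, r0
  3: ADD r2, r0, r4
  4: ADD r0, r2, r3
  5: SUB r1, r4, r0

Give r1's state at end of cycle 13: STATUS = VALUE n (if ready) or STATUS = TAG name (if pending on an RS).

STATUS = VALUE -13

cycle 1: issue ADD r4<-Add1 // r0:9,r1:6,r2:7,r3:4,r4:Add1
cycle 2: issue MUL r1<-Mul1 // r0:9,r1:Mul1,r2:7,r3:4,r4:Add1
cycle 3: issue ADD r1<-Add2 // r0:9,r1:Add2,r2:7,r3:4,r4:Add1
cycle 4: CDB Add1=13; issue ADD r2<-Add1 // r0:9,r1:Add2,r2:Add1,r3:4,r4:13
cycle 5: issue ADD r0<-Add3 // r0:Add3,r1:Add2,r2:Add1,r3:4,r4:13
cycle 6: stall // r0:Add3,r1:Add2,r2:Add1,r3:4,r4:13
cycle 7: CDB Add1=22; issue SUB r1<-Add1 // r0:Add3,r1:Add1,r2:22,r3:4,r4:13
cycle 8: CDB Mul1=52 // r0:Add3,r1:Add1,r2:22,r3:4,r4:13
cycle 9: - // r0:Add3,r1:Add1,r2:22,r3:4,r4:13
cycle 10: CDB Add3=26 // r0:26,r1:Add1,r2:22,r3:4,r4:13
cycle 11: CDB Add2=61 // r0:26,r1:Add1,r2:22,r3:4,r4:13
cycle 12: - // r0:26,r1:Add1,r2:22,r3:4,r4:13
cycle 13: CDB Add1=-13 // r0:26,r1:-13,r2:22,r3:4,r4:13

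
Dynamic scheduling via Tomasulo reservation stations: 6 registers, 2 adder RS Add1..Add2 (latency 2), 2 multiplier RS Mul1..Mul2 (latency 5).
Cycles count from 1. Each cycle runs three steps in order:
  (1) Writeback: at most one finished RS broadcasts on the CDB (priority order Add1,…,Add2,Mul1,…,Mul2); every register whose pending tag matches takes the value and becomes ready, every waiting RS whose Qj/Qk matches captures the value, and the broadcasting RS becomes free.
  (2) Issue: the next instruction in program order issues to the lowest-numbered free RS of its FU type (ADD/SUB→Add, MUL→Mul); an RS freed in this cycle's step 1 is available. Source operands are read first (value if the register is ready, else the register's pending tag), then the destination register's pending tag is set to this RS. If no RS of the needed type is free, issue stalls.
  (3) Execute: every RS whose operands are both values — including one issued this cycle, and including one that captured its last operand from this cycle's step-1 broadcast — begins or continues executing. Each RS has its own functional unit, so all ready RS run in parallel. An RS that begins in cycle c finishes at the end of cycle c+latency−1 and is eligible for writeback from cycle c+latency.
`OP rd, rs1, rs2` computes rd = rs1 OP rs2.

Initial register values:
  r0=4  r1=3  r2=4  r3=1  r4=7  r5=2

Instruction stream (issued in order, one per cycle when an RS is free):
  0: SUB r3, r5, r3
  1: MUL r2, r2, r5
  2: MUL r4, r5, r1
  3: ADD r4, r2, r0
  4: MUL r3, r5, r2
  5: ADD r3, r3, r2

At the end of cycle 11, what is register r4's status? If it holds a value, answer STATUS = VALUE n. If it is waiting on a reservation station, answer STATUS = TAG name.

STATUS = VALUE 12

cycle 1: issue SUB r3<-Add1 // r0:4,r1:3,r2:4,r3:Add1,r4:7,r5:2
cycle 2: issue MUL r2<-Mul1 // r0:4,r1:3,r2:Mul1,r3:Add1,r4:7,r5:2
cycle 3: CDB Add1=1; issue MUL r4<-Mul2 // r0:4,r1:3,r2:Mul1,r3:1,r4:Mul2,r5:2
cycle 4: issue ADD r4<-Add1 // r0:4,r1:3,r2:Mul1,r3:1,r4:Add1,r5:2
cycle 5: stall // r0:4,r1:3,r2:Mul1,r3:1,r4:Add1,r5:2
cycle 6: stall // r0:4,r1:3,r2:Mul1,r3:1,r4:Add1,r5:2
cycle 7: CDB Mul1=8; issue MUL r3<-Mul1 // r0:4,r1:3,r2:8,r3:Mul1,r4:Add1,r5:2
cycle 8: CDB Mul2=6; issue ADD r3<-Add2 // r0:4,r1:3,r2:8,r3:Add2,r4:Add1,r5:2
cycle 9: CDB Add1=12 // r0:4,r1:3,r2:8,r3:Add2,r4:12,r5:2
cycle 10: - // r0:4,r1:3,r2:8,r3:Add2,r4:12,r5:2
cycle 11: - // r0:4,r1:3,r2:8,r3:Add2,r4:12,r5:2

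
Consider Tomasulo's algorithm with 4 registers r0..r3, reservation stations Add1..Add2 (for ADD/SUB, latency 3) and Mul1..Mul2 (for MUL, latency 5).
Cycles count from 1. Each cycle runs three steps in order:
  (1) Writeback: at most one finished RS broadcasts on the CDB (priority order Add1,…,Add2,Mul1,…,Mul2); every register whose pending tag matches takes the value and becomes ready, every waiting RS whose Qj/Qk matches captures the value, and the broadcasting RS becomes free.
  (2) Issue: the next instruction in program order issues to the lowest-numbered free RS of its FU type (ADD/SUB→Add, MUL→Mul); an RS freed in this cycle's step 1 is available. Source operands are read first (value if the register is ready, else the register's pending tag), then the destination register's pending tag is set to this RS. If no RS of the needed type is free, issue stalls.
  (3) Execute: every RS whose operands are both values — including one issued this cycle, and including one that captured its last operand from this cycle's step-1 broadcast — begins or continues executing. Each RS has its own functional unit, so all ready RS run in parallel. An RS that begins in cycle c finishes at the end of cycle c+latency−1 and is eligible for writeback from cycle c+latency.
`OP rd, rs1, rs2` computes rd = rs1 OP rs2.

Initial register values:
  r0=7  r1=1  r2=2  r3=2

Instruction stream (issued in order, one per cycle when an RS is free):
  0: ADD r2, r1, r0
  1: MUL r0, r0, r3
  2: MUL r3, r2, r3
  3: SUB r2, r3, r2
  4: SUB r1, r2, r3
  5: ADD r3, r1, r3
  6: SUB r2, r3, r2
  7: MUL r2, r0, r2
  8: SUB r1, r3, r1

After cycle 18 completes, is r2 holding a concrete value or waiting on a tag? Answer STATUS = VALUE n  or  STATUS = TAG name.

  c1: issue ADD r2<-Add1  regs: r0:7,r1:1,r2:Add1,r3:2
  c2: issue MUL r0<-Mul1  regs: r0:Mul1,r1:1,r2:Add1,r3:2
  c3: issue MUL r3<-Mul2  regs: r0:Mul1,r1:1,r2:Add1,r3:Mul2
  c4: CDB Add1=8; issue SUB r2<-Add1  regs: r0:Mul1,r1:1,r2:Add1,r3:Mul2
  c5: issue SUB r1<-Add2  regs: r0:Mul1,r1:Add2,r2:Add1,r3:Mul2
  c6: stall  regs: r0:Mul1,r1:Add2,r2:Add1,r3:Mul2
  c7: CDB Mul1=14; stall  regs: r0:14,r1:Add2,r2:Add1,r3:Mul2
  c8: stall  regs: r0:14,r1:Add2,r2:Add1,r3:Mul2
  c9: CDB Mul2=16; stall  regs: r0:14,r1:Add2,r2:Add1,r3:16
  c10: stall  regs: r0:14,r1:Add2,r2:Add1,r3:16
  c11: stall  regs: r0:14,r1:Add2,r2:Add1,r3:16
  c12: CDB Add1=8; issue ADD r3<-Add1  regs: r0:14,r1:Add2,r2:8,r3:Add1
  c13: stall  regs: r0:14,r1:Add2,r2:8,r3:Add1
  c14: stall  regs: r0:14,r1:Add2,r2:8,r3:Add1
  c15: CDB Add2=-8; issue SUB r2<-Add2  regs: r0:14,r1:-8,r2:Add2,r3:Add1
  c16: issue MUL r2<-Mul1  regs: r0:14,r1:-8,r2:Mul1,r3:Add1
  c17: stall  regs: r0:14,r1:-8,r2:Mul1,r3:Add1
  c18: CDB Add1=8; issue SUB r1<-Add1  regs: r0:14,r1:Add1,r2:Mul1,r3:8

STATUS = TAG Mul1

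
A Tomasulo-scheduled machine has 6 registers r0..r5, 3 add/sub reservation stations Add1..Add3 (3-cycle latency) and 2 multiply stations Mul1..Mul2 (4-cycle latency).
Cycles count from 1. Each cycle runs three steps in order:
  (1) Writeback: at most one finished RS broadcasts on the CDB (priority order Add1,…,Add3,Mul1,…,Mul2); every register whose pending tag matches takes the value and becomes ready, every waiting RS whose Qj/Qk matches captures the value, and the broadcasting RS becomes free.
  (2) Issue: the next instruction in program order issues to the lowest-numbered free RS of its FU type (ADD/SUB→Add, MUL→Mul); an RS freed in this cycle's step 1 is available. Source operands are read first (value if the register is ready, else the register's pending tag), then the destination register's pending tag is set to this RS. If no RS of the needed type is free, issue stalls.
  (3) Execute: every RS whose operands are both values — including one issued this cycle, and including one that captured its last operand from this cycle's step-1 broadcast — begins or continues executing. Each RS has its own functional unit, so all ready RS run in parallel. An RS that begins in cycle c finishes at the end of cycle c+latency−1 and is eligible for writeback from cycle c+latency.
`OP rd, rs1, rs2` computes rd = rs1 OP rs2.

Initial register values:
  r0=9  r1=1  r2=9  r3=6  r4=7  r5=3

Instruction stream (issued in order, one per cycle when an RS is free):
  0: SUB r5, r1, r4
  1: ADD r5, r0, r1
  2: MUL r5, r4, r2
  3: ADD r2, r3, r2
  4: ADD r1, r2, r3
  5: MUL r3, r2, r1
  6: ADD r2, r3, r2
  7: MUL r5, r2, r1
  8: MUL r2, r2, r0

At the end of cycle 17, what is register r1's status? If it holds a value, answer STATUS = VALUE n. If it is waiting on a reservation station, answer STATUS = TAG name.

  c1: issue SUB r5<-Add1  regs: r0:9,r1:1,r2:9,r3:6,r4:7,r5:Add1
  c2: issue ADD r5<-Add2  regs: r0:9,r1:1,r2:9,r3:6,r4:7,r5:Add2
  c3: issue MUL r5<-Mul1  regs: r0:9,r1:1,r2:9,r3:6,r4:7,r5:Mul1
  c4: CDB Add1=-6; issue ADD r2<-Add1  regs: r0:9,r1:1,r2:Add1,r3:6,r4:7,r5:Mul1
  c5: CDB Add2=10; issue ADD r1<-Add2  regs: r0:9,r1:Add2,r2:Add1,r3:6,r4:7,r5:Mul1
  c6: issue MUL r3<-Mul2  regs: r0:9,r1:Add2,r2:Add1,r3:Mul2,r4:7,r5:Mul1
  c7: CDB Add1=15; issue ADD r2<-Add1  regs: r0:9,r1:Add2,r2:Add1,r3:Mul2,r4:7,r5:Mul1
  c8: CDB Mul1=63; issue MUL r5<-Mul1  regs: r0:9,r1:Add2,r2:Add1,r3:Mul2,r4:7,r5:Mul1
  c9: stall  regs: r0:9,r1:Add2,r2:Add1,r3:Mul2,r4:7,r5:Mul1
  c10: CDB Add2=21; stall  regs: r0:9,r1:21,r2:Add1,r3:Mul2,r4:7,r5:Mul1
  c11: stall  regs: r0:9,r1:21,r2:Add1,r3:Mul2,r4:7,r5:Mul1
  c12: stall  regs: r0:9,r1:21,r2:Add1,r3:Mul2,r4:7,r5:Mul1
  c13: stall  regs: r0:9,r1:21,r2:Add1,r3:Mul2,r4:7,r5:Mul1
  c14: CDB Mul2=315; issue MUL r2<-Mul2  regs: r0:9,r1:21,r2:Mul2,r3:315,r4:7,r5:Mul1
  c15: -  regs: r0:9,r1:21,r2:Mul2,r3:315,r4:7,r5:Mul1
  c16: -  regs: r0:9,r1:21,r2:Mul2,r3:315,r4:7,r5:Mul1
  c17: CDB Add1=330  regs: r0:9,r1:21,r2:Mul2,r3:315,r4:7,r5:Mul1

STATUS = VALUE 21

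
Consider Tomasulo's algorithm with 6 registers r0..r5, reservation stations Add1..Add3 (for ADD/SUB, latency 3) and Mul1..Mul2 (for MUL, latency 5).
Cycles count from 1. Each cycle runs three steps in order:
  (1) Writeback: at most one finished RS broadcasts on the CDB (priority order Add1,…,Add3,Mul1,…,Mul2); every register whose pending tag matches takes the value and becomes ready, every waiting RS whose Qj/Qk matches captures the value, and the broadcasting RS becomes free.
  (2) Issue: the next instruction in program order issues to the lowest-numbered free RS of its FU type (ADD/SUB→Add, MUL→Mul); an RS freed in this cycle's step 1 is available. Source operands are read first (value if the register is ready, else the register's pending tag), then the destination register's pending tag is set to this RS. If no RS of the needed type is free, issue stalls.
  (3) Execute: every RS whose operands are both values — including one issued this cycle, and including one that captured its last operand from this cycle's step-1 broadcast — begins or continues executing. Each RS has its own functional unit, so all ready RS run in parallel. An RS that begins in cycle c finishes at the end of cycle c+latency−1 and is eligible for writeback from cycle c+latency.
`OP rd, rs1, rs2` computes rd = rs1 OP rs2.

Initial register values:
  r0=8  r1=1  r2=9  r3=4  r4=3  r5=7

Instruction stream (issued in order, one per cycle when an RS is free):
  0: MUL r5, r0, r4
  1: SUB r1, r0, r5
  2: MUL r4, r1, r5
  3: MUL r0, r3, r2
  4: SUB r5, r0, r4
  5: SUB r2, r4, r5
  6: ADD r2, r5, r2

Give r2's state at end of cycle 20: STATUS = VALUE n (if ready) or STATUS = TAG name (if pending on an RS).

STATUS = TAG Add1

c1: issue MUL r5<-Mul1 | r0:8,r1:1,r2:9,r3:4,r4:3,r5:Mul1
c2: issue SUB r1<-Add1 | r0:8,r1:Add1,r2:9,r3:4,r4:3,r5:Mul1
c3: issue MUL r4<-Mul2 | r0:8,r1:Add1,r2:9,r3:4,r4:Mul2,r5:Mul1
c4: stall | r0:8,r1:Add1,r2:9,r3:4,r4:Mul2,r5:Mul1
c5: stall | r0:8,r1:Add1,r2:9,r3:4,r4:Mul2,r5:Mul1
c6: CDB Mul1=24; issue MUL r0<-Mul1 | r0:Mul1,r1:Add1,r2:9,r3:4,r4:Mul2,r5:24
c7: issue SUB r5<-Add2 | r0:Mul1,r1:Add1,r2:9,r3:4,r4:Mul2,r5:Add2
c8: issue SUB r2<-Add3 | r0:Mul1,r1:Add1,r2:Add3,r3:4,r4:Mul2,r5:Add2
c9: CDB Add1=-16; issue ADD r2<-Add1 | r0:Mul1,r1:-16,r2:Add1,r3:4,r4:Mul2,r5:Add2
c10: - | r0:Mul1,r1:-16,r2:Add1,r3:4,r4:Mul2,r5:Add2
c11: CDB Mul1=36 | r0:36,r1:-16,r2:Add1,r3:4,r4:Mul2,r5:Add2
c12: - | r0:36,r1:-16,r2:Add1,r3:4,r4:Mul2,r5:Add2
c13: - | r0:36,r1:-16,r2:Add1,r3:4,r4:Mul2,r5:Add2
c14: CDB Mul2=-384 | r0:36,r1:-16,r2:Add1,r3:4,r4:-384,r5:Add2
c15: - | r0:36,r1:-16,r2:Add1,r3:4,r4:-384,r5:Add2
c16: - | r0:36,r1:-16,r2:Add1,r3:4,r4:-384,r5:Add2
c17: CDB Add2=420 | r0:36,r1:-16,r2:Add1,r3:4,r4:-384,r5:420
c18: - | r0:36,r1:-16,r2:Add1,r3:4,r4:-384,r5:420
c19: - | r0:36,r1:-16,r2:Add1,r3:4,r4:-384,r5:420
c20: CDB Add3=-804 | r0:36,r1:-16,r2:Add1,r3:4,r4:-384,r5:420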